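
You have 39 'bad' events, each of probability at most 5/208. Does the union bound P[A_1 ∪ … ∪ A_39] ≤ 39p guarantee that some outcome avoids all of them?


Union bound: P[∪_{i=1}^{39} A_i] ≤ Σ_i P[A_i] ≤ 39·p = 39·(5/208) = 15/16.
Numerically: 15/16 ≈ 0.9375000.
Is 15/16 < 1? YES.
Since P[∪ A_i] ≤ 15/16 < 1, the complement has P[∩ A_i^c] ≥ 1 − 15/16 = 1/16 > 0, so some outcome avoids every A_i.

39·p = 15/16 ≈ 0.9375000; existence CERTIFIED by the union bound.


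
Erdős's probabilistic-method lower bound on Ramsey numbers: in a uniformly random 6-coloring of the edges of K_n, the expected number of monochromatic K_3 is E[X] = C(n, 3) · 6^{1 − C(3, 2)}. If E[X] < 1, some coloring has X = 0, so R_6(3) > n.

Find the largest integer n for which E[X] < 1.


We need C(n, 3) · 6^{1 − 3} < 1, i.e. C(n, 3) < 6^{3 − 1} = 36.
Check values of n near the boundary:
  n = 3: C(3, 3) = 1; 1 < 36? YES
  n = 4: C(4, 3) = 4; 4 < 36? YES
  n = 5: C(5, 3) = 10; 10 < 36? YES
  n = 6: C(6, 3) = 20; 20 < 36? YES
  n = 7: C(7, 3) = 35; 35 < 36? YES
  n = 8: C(8, 3) = 56; 56 < 36? NO
  n = 9: C(9, 3) = 84; 84 < 36? NO
  n = 10: C(10, 3) = 120; 120 < 36? NO
The largest n with C(n, 3) < 36 is n = 7 (where E[X] = 35/36 ≈ 0.972222). Hence R_6(3) > 7, i.e. R_6(3) ≥ 8.

Largest n = 7; hence R_6(3) > 7.


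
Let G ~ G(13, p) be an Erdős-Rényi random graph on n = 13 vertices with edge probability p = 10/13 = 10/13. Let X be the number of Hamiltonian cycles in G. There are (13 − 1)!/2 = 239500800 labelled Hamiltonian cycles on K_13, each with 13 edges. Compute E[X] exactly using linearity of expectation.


K_13 has (13 − 1)!/2 = 239500800 labelled Hamiltonian cycles.
For each such Hamiltonian cycle H, let X_H = 1 if all 13 edges of H are present in G. Then P[X_H = 1] = p^{13} = (10/13)^{13} = 10000000000000/302875106592253.
Summing the indicators: E[X] = Σ_H E[X_H] = 239500800 · p^{13} = 239500800 · 10000000000000/302875106592253 = 2395008000000000000000/302875106592253.
Numerically: E[X] ≈ 7.91e+06.

E[X] = 239500800 · (10/13)^{13} = 2395008000000000000000/302875106592253 ≈ 7.91e+06.


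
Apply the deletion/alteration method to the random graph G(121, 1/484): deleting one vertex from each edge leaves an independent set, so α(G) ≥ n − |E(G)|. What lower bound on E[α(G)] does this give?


E[|E(G)|] = C(121, 2)·p = 7260 · (1/484) = 15.
E[α(G)] ≥ n − E[|E(G)|] = 121 − 15 = 106.
Numerically: ≈ 106.00000.
(This is only a lower bound; the true E[α(G)] may be larger.)

E[α(G)] ≥ 106 ≈ 106.00000.


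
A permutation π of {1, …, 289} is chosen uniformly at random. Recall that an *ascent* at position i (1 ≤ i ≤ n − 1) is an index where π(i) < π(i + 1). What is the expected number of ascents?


Write X = Σ X_I over i = 1, …, 288, with X_I the indicator of one ascent.
There are 288 indicators.
For each fixed i, the pair (π(i), π(i+1)) is a uniformly random ordered pair of distinct values from {1, …, 289}; by symmetry P[π(i) < π(i+1)] = 1/2.
By linearity: E[X] = 288 · (1/2) = (289 − 1) · (1/2) = 144 ≈ 144.00000.

E[X] = 144 = 144.00000.


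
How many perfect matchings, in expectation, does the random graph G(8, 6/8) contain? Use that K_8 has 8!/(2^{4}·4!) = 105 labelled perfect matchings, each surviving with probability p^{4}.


K_8 has 8!/(2^{4}·4!) = 105 labelled perfect matchings.
For each such perfect matching H, let X_H = 1 if all 4 edges of H are present in G. Then P[X_H = 1] = p^{4} = (3/4)^{4} = 81/256.
Summing the indicators: E[X] = Σ_H E[X_H] = 105 · p^{4} = 105 · 81/256 = 8505/256.
Numerically: E[X] ≈ 33.2.

E[X] = 105 · (3/4)^{4} = 8505/256 ≈ 33.2.


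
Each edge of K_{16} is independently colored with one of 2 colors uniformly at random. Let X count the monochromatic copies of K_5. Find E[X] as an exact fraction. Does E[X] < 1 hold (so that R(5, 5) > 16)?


E[X] = C(16, 5) · 2^{1 − 10} = 4368 · 2^{−9} = 4368/512.
As a reduced fraction: E[X] = 273/32 ≈ 8.5312.
Is E[X] < 1? NO.
Since E[X] ≥ 1, the first-moment bound is inconclusive at n = 16; it does NOT by itself certify R(5, 5) > 16.

E[X] = 273/32 ≈ 8.5312; E[X] ≥ 1; first-moment method inconclusive here.


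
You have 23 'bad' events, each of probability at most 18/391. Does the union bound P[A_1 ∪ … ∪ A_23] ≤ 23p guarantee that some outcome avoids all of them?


Union bound: P[∪_{i=1}^{23} A_i] ≤ Σ_i P[A_i] ≤ 23·p = 23·(18/391) = 18/17.
Numerically: 18/17 ≈ 1.0588235.
Is 18/17 < 1? NO.
Since the bound 18/17 is ≥ 1, the union bound is uninformative here; it does NOT by itself certify existence.

23·p = 18/17 ≈ 1.0588235; existence NOT certified by the union bound.


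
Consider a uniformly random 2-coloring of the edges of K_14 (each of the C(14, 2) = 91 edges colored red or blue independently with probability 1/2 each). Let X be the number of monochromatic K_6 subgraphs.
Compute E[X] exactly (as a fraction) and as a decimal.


Let X = Σ_S X_S over the C(14, 6) = 3003 subsets S of size 6, where X_S = 1 if the K_6 on S is monochromatic.
For a fixed S, the K_6 on S has C(6, 2) = 15 edges. P[all 15 edges red] = (1/2)^15, and likewise for blue, so P[monochromatic] = 2·(1/2)^15 = 2^{1 − 15} = 1/16384.
Summing: E[X] = C(14, 6) · 2^{1 − 15} = 3003 · 1/16384 = 3003/16384.
Numerically: E[X] ≈ 0.183289.

E[X] = C(14,6)·2^(1−C(6,2)) = 3003/16384 ≈ 0.183289.


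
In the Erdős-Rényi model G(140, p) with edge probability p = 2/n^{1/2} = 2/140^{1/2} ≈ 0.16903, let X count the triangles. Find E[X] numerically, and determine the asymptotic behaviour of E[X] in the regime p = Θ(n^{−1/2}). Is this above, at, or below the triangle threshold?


Number of potential triangles: C(140, 3) = 447580.
Each occurs with probability p³ ≈ (0.16903)³ ≈ 4.8294529e-03.
By linearity: E[X] = C(140, 3)·p³ ≈ 447580 · 4.8294529e-03 ≈ 2161.56652.
Since α = 1/2 < 1, p = c/n^{1/2} ≫ 1/n is above the triangle threshold p ~ 1/n. Asymptotically E[X] ~ (c³/6)·n^{3(1−α)} = (2³/6)·n^{1.5} → ∞; triangles are abundant w.h.p.

E[X] ≈ 2161.56652; in regime p = Θ(1/n^{1/2}) E[X] diverges (above the triangle threshold p ~ 1/n).


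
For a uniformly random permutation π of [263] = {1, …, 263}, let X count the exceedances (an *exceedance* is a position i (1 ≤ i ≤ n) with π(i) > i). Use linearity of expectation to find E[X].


Write X = Σ_{i=1}^{263} X_i, where X_i = 1_{π(i) > i}.
For each fixed i, π(i) is uniform over {1, …, 263} (marginal of a uniform permutation), so P[π(i) > i] = (n − i)/n. Summing: Σ_{i=1}^{263} (n − i)/n = (0 + 1 + … + 262)/263 = 263(263 − 1)/(2·263) = (263 − 1)/2.
Hence E[X] = Σ_{i=1}^{263} (263 − i)/263 = 131 ≈ 131.000.

E[X] = 131 = 131.000.


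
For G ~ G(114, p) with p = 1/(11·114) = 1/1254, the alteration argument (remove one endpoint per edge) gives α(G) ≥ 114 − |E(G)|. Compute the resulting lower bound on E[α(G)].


E[|E(G)|] = C(114, 2)·p = 6441 · (1/1254) = 113/22.
E[α(G)] ≥ n − E[|E(G)|] = 114 − 113/22 = 2395/22.
Numerically: ≈ 108.863636.
(This is only a lower bound; the true E[α(G)] may be larger.)

E[α(G)] ≥ 2395/22 ≈ 108.863636.


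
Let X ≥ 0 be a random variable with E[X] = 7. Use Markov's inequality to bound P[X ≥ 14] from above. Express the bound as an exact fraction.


μ = E[X] = 7, a = 14.
Markov: P[X ≥ 14] ≤ μ/a = (7)/14 = 1/2.
Numerically: ≈ 0.500.
(Since a = 14 > μ = 7.000, the bound 1/2 is < 1 and informative.)

P[X ≥ 14] ≤ 1/2 ≈ 0.500.


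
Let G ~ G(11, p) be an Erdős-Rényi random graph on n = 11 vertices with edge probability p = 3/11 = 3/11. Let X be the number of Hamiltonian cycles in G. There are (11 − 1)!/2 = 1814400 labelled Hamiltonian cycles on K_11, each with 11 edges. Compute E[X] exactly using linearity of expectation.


K_11 has (11 − 1)!/2 = 1814400 labelled Hamiltonian cycles.
For each such Hamiltonian cycle H, let X_H = 1 if all 11 edges of H are present in G. Then P[X_H = 1] = p^{11} = (3/11)^{11} = 177147/285311670611.
Summing the indicators: E[X] = Σ_H E[X_H] = 1814400 · p^{11} = 1814400 · 177147/285311670611 = 321415516800/285311670611.
Numerically: E[X] ≈ 1.12654.

E[X] = 1814400 · (3/11)^{11} = 321415516800/285311670611 ≈ 1.12654.


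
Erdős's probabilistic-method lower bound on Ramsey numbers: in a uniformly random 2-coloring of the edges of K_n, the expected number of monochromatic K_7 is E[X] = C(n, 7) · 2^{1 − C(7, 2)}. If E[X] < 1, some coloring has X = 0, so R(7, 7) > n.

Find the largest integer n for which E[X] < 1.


We need C(n, 7) · 2^{1 − 21} < 1, i.e. C(n, 7) < 2^{21 − 1} = 1048576.
Check values of n near the boundary:
  n = 24: C(24, 7) = 346104; 346104 < 1048576? YES
  n = 25: C(25, 7) = 480700; 480700 < 1048576? YES
  n = 26: C(26, 7) = 657800; 657800 < 1048576? YES
  n = 27: C(27, 7) = 888030; 888030 < 1048576? YES
  n = 28: C(28, 7) = 1184040; 1184040 < 1048576? NO
The largest n with C(n, 7) < 1048576 is n = 27 (where E[X] = 444015/524288 ≈ 0.8468914). Hence R(7, 7) > 27, i.e. R(7, 7) ≥ 28.

Largest n = 27; hence R(7, 7) > 27.


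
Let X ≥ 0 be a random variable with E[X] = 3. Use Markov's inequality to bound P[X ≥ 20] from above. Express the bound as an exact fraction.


μ = E[X] = 3, a = 20.
Markov: P[X ≥ 20] ≤ μ/a = (3)/20 = 3/20.
Numerically: ≈ 0.1500.
(Since a = 20 > μ = 3.0000, the bound 3/20 is < 1 and informative.)

P[X ≥ 20] ≤ 3/20 ≈ 0.1500.


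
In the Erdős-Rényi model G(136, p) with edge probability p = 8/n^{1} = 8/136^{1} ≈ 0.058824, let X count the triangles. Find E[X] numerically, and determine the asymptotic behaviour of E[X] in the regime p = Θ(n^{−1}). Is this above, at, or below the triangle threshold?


Number of potential triangles: C(136, 3) = 410040.
Each occurs with probability p³ ≈ (0.058824)³ ≈ 2.0354162e-04.
By linearity: E[X] = C(136, 3)·p³ ≈ 410040 · 2.0354162e-04 ≈ 83.46021.
Here α = 1, so p = 8/n is exactly at the triangle threshold p ~ 1/n. Asymptotically E[X] → c³/6 = 8³/6 = 256/3 ≈ 85.33333, a bounded constant. In this regime the triangle count is asymptotically Poisson(c³/6).

E[X] ≈ 83.46021; in regime p = Θ(1/n^{1}) E[X] stays bounded (at the triangle threshold p ~ 1/n).


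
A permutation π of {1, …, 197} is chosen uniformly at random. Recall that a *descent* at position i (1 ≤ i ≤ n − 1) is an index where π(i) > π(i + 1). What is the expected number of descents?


Write X = Σ X_I over i = 1, …, 196, with X_I the indicator of one descent.
There are 196 indicators.
For each fixed i, the pair (π(i), π(i+1)) is a uniformly random ordered pair of distinct values from {1, …, 197}; by symmetry P[π(i) > π(i+1)] = 1/2.
By linearity: E[X] = 196 · (1/2) = (197 − 1) · (1/2) = 98 ≈ 98.000.

E[X] = 98 = 98.000.


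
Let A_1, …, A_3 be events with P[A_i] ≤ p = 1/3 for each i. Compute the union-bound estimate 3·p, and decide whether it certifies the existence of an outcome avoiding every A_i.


Union bound: P[∪_{i=1}^{3} A_i] ≤ Σ_i P[A_i] ≤ 3·p = 3·(1/3) = 1.
Numerically: 1 ≈ 1.000000.
Is 1 < 1? NO.
Since the bound 1 is ≥ 1, the union bound is uninformative here; it does NOT by itself certify existence.

3·p = 1 ≈ 1.000000; existence NOT certified by the union bound.


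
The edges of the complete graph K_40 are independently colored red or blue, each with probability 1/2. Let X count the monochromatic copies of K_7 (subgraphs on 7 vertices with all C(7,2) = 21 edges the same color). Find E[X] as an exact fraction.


Let X = Σ_S X_S over the C(40, 7) = 18643560 subsets S of size 7, where X_S = 1 if the K_7 on S is monochromatic.
For a fixed S, the K_7 on S has C(7, 2) = 21 edges. P[all 21 edges red] = (1/2)^21, and likewise for blue, so P[monochromatic] = 2·(1/2)^21 = 2^{1 − 21} = 1/1048576.
By linearity of expectation: E[X] = C(40, 7) · 2^{1 − 21} = 18643560 · 1/1048576 = 2330445/131072.
Numerically: E[X] ≈ 17.779884.

E[X] = C(40,7)·2^(1−C(7,2)) = 2330445/131072 ≈ 17.779884.


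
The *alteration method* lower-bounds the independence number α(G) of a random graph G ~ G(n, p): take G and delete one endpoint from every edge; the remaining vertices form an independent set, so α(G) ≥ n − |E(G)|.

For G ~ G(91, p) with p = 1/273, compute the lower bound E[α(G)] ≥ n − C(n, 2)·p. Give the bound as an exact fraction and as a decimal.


E[|E(G)|] = C(91, 2)·p = 4095 · (1/273) = 15.
E[α(G)] ≥ n − E[|E(G)|] = 91 − 15 = 76.
Numerically: ≈ 76.000.
(This is only a lower bound; the true E[α(G)] may be larger.)

E[α(G)] ≥ 76 ≈ 76.000.


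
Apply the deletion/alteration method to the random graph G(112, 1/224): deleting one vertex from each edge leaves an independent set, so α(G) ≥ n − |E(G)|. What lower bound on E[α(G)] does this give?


E[|E(G)|] = C(112, 2)·p = 6216 · (1/224) = 111/4.
E[α(G)] ≥ n − E[|E(G)|] = 112 − 111/4 = 337/4.
Numerically: ≈ 84.25000.
(This is only a lower bound; the true E[α(G)] may be larger.)

E[α(G)] ≥ 337/4 ≈ 84.25000.


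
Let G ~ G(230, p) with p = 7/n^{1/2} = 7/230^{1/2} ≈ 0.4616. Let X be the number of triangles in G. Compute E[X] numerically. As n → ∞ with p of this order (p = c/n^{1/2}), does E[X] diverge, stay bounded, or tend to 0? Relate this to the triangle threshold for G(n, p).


Number of potential triangles: C(230, 3) = 2001460.
Each occurs with probability p³ ≈ (0.4616)³ ≈ 9.833370e-02.
By linearity: E[X] = C(230, 3)·p³ ≈ 2001460 · 9.833370e-02 ≈ 196810.9606.
Since α = 1/2 < 1, p = c/n^{1/2} ≫ 1/n is above the triangle threshold p ~ 1/n. Asymptotically E[X] ~ (c³/6)·n^{3(1−α)} = (7³/6)·n^{1.5} → ∞; triangles are abundant w.h.p.

E[X] ≈ 196810.9606; in regime p = Θ(1/n^{1/2}) E[X] diverges (above the triangle threshold p ~ 1/n).


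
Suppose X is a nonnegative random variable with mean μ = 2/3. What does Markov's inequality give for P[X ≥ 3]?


μ = E[X] = 2/3, a = 3.
Markov: P[X ≥ 3] ≤ μ/a = (2/3)/3 = 2/9.
Numerically: ≈ 0.222.
(Since a = 3 > μ = 0.667, the bound 2/9 is < 1 and informative.)

P[X ≥ 3] ≤ 2/9 ≈ 0.222.


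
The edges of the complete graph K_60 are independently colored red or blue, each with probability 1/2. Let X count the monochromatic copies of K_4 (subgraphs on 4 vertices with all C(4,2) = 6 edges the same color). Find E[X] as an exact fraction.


Let X = Σ_S X_S over the C(60, 4) = 487635 subsets S of size 4, where X_S = 1 if the K_4 on S is monochromatic.
For a fixed S, the K_4 on S has C(4, 2) = 6 edges. P[all 6 edges red] = (1/2)^6, and likewise for blue, so P[monochromatic] = 2·(1/2)^6 = 2^{1 − 6} = 1/32.
Summing: E[X] = C(60, 4) · 2^{1 − 6} = 487635 · 1/32 = 487635/32.
Numerically: E[X] ≈ 15238.5938.

E[X] = C(60,4)·2^(1−C(4,2)) = 487635/32 ≈ 15238.5938.


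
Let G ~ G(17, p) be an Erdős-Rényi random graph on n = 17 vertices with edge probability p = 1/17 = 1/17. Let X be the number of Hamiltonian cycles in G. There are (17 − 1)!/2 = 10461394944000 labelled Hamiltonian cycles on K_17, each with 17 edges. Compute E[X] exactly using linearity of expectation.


K_17 has (17 − 1)!/2 = 10461394944000 labelled Hamiltonian cycles.
For each such Hamiltonian cycle H, let X_H = 1 if all 17 edges of H are present in G. Then P[X_H = 1] = p^{17} = (1/17)^{17} = 1/827240261886336764177.
Summing the indicators: E[X] = Σ_H E[X_H] = 10461394944000 · p^{17} = 10461394944000 · 1/827240261886336764177 = 10461394944000/827240261886336764177.
Numerically: E[X] ≈ 1.26461e-08.

E[X] = 10461394944000 · (1/17)^{17} = 10461394944000/827240261886336764177 ≈ 1.26461e-08.


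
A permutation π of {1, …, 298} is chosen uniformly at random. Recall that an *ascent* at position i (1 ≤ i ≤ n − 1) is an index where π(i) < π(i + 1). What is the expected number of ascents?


Write X = Σ X_I over i = 1, …, 297, with X_I the indicator of one ascent.
There are 297 indicators.
For each fixed i, the pair (π(i), π(i+1)) is a uniformly random ordered pair of distinct values from {1, …, 298}; by symmetry P[π(i) < π(i+1)] = 1/2.
By linearity: E[X] = 297 · (1/2) = (298 − 1) · (1/2) = 297/2 ≈ 148.5000.

E[X] = 297/2 = 148.5000.


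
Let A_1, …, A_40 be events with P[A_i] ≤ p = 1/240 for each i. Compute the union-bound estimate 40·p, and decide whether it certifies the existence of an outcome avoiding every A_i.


Union bound: P[∪_{i=1}^{40} A_i] ≤ Σ_i P[A_i] ≤ 40·p = 40·(1/240) = 1/6.
Numerically: 1/6 ≈ 0.1666667.
Is 1/6 < 1? YES.
Since P[∪ A_i] ≤ 1/6 < 1, the complement has P[∩ A_i^c] ≥ 1 − 1/6 = 5/6 > 0, so some outcome avoids every A_i.

40·p = 1/6 ≈ 0.1666667; existence CERTIFIED by the union bound.


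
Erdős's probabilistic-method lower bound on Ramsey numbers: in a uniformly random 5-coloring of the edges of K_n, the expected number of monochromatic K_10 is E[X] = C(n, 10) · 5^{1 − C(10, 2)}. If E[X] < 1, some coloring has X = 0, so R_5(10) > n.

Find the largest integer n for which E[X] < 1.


We need C(n, 10) · 5^{1 − 45} < 1, i.e. C(n, 10) < 5^{45 − 1} = 5684341886080801486968994140625.
Check values of n near the boundary:
  n = 5391: C(5391, 10) = 5666344714787188828795213697883; 5666344714787188828795213697883 < 5684341886080801486968994140625? YES
  n = 5392: C(5392, 10) = 5676873040158402483252283957448; 5676873040158402483252283957448 < 5684341886080801486968994140625? YES
  n = 5393: C(5393, 10) = 5687418968154238267170642278008; 5687418968154238267170642278008 < 5684341886080801486968994140625? NO
  n = 5394: C(5394, 10) = 5697982524930156243149785372878; 5697982524930156243149785372878 < 5684341886080801486968994140625? NO
  n = 5395: C(5395, 10) = 5708563736675616143322765475706; 5708563736675616143322765475706 < 5684341886080801486968994140625? NO
The largest n with C(n, 10) < 5684341886080801486968994140625 is n = 5392 (where E[X] = 5676873040158402483252283957448/5684341886080801486968994140625 ≈ 0.99869). Hence R_5(10) > 5392, i.e. R_5(10) ≥ 5393.

Largest n = 5392; hence R_5(10) > 5392.


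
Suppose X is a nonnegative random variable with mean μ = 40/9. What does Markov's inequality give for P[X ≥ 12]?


μ = E[X] = 40/9, a = 12.
Markov: P[X ≥ 12] ≤ μ/a = (40/9)/12 = 10/27.
Numerically: ≈ 0.3704.
(Since a = 12 > μ = 4.4444, the bound 10/27 is < 1 and informative.)

P[X ≥ 12] ≤ 10/27 ≈ 0.3704.


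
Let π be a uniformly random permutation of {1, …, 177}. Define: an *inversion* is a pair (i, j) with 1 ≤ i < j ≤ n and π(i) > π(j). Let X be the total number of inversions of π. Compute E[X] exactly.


Write X = Σ X_I over the C(177, 2) = 15576 pairs i < j, with X_I the indicator of one inversion.
There are 15576 indicators.
For each fixed pair i < j, the values π(i) and π(j) are two distinct elements of {1, …, 177} in uniformly random order; by symmetry P[π(i) > π(j)] = 1/2.
By linearity: E[X] = 15576 · (1/2) = C(177, 2) · (1/2) = 15576/2 = 7788 ≈ 7788.000.

E[X] = 7788 = 7788.000.


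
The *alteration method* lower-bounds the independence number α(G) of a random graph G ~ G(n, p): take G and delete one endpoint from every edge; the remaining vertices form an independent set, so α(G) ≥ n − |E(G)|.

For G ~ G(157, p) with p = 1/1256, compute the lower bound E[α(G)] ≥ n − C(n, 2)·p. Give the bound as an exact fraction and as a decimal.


E[|E(G)|] = C(157, 2)·p = 12246 · (1/1256) = 39/4.
E[α(G)] ≥ n − E[|E(G)|] = 157 − 39/4 = 589/4.
Numerically: ≈ 147.250.
(This is only a lower bound; the true E[α(G)] may be larger.)

E[α(G)] ≥ 589/4 ≈ 147.250.


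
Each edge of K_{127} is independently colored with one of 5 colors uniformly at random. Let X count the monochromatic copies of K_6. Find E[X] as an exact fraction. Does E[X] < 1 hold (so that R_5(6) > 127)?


E[X] = C(127, 6) · 5^{1 − 15} = 5169379425 · 5^{−14} = 5169379425/6103515625.
As a reduced fraction: E[X] = 206775177/244140625 ≈ 0.84695.
Is E[X] < 1? YES.
Since E[X] < 1, there exists a 5-coloring of K_{127} with no monochromatic K_6; hence R_5(6) > 127.

E[X] = 206775177/244140625 ≈ 0.84695; E[X] < 1, so R_5(6) > 127.


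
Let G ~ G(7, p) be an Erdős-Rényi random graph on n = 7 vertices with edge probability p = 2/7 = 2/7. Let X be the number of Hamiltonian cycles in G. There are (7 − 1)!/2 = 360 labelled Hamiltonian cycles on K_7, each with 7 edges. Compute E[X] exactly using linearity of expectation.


K_7 has (7 − 1)!/2 = 360 labelled Hamiltonian cycles.
For each such Hamiltonian cycle H, let X_H = 1 if all 7 edges of H are present in G. Then P[X_H = 1] = p^{7} = (2/7)^{7} = 128/823543.
Summing the indicators: E[X] = Σ_H E[X_H] = 360 · p^{7} = 360 · 128/823543 = 46080/823543.
Numerically: E[X] ≈ 0.0559534.

E[X] = 360 · (2/7)^{7} = 46080/823543 ≈ 0.0559534.


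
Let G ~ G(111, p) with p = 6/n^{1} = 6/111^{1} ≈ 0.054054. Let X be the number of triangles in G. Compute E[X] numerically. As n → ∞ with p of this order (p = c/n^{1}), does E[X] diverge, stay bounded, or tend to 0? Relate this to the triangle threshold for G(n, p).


Number of potential triangles: C(111, 3) = 221815.
Each occurs with probability p³ ≈ (0.054054)³ ≈ 1.5793734e-04.
By linearity: E[X] = C(111, 3)·p³ ≈ 221815 · 1.5793734e-04 ≈ 35.03287.
Here α = 1, so p = 6/n is exactly at the triangle threshold p ~ 1/n. Asymptotically E[X] → c³/6 = 6³/6 = 36 ≈ 36.00000, a bounded constant. In this regime the triangle count is asymptotically Poisson(c³/6).

E[X] ≈ 35.03287; in regime p = Θ(1/n^{1}) E[X] stays bounded (at the triangle threshold p ~ 1/n).


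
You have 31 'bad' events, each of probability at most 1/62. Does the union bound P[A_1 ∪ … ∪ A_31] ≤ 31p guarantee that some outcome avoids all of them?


Union bound: P[∪_{i=1}^{31} A_i] ≤ Σ_i P[A_i] ≤ 31·p = 31·(1/62) = 1/2.
Numerically: 1/2 ≈ 0.50000.
Is 1/2 < 1? YES.
Since P[∪ A_i] ≤ 1/2 < 1, the complement has P[∩ A_i^c] ≥ 1 − 1/2 = 1/2 > 0, so some outcome avoids every A_i.

31·p = 1/2 ≈ 0.50000; existence CERTIFIED by the union bound.


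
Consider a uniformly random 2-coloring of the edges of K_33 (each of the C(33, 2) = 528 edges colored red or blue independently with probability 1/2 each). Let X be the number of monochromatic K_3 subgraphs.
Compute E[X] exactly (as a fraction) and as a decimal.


Let X = Σ_S X_S over the C(33, 3) = 5456 subsets S of size 3, where X_S = 1 if the K_3 on S is monochromatic.
For a fixed S, the K_3 on S has C(3, 2) = 3 edges. P[all 3 edges red] = (1/2)^3, and likewise for blue, so P[monochromatic] = 2·(1/2)^3 = 2^{1 − 3} = 1/4.
By linearity of expectation: E[X] = C(33, 3) · 2^{1 − 3} = 5456 · 1/4 = 1364.
Numerically: E[X] ≈ 1364.00000.

E[X] = C(33,3)·2^(1−C(3,2)) = 1364 ≈ 1364.00000.


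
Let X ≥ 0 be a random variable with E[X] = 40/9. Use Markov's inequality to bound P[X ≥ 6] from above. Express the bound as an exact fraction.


μ = E[X] = 40/9, a = 6.
Markov: P[X ≥ 6] ≤ μ/a = (40/9)/6 = 20/27.
Numerically: ≈ 0.741.
(Since a = 6 > μ = 4.444, the bound 20/27 is < 1 and informative.)

P[X ≥ 6] ≤ 20/27 ≈ 0.741.


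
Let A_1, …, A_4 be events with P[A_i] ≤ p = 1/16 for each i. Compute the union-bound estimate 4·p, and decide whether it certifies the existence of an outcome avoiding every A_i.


Union bound: P[∪_{i=1}^{4} A_i] ≤ Σ_i P[A_i] ≤ 4·p = 4·(1/16) = 1/4.
Numerically: 1/4 ≈ 0.2500000.
Is 1/4 < 1? YES.
Since P[∪ A_i] ≤ 1/4 < 1, the complement has P[∩ A_i^c] ≥ 1 − 1/4 = 3/4 > 0, so some outcome avoids every A_i.

4·p = 1/4 ≈ 0.2500000; existence CERTIFIED by the union bound.


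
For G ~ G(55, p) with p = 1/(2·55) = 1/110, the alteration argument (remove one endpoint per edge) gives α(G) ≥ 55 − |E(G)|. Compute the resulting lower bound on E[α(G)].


E[|E(G)|] = C(55, 2)·p = 1485 · (1/110) = 27/2.
E[α(G)] ≥ n − E[|E(G)|] = 55 − 27/2 = 83/2.
Numerically: ≈ 41.50000.
(This is only a lower bound; the true E[α(G)] may be larger.)

E[α(G)] ≥ 83/2 ≈ 41.50000.


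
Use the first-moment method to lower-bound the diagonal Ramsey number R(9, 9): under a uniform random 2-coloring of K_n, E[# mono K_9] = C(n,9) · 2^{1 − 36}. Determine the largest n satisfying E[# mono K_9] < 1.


We need C(n, 9) · 2^{1 − 36} < 1, i.e. C(n, 9) < 2^{36 − 1} = 34359738368.
Check values of n near the boundary:
  n = 63: C(63, 9) = 23667689815; 23667689815 < 34359738368? YES
  n = 64: C(64, 9) = 27540584512; 27540584512 < 34359738368? YES
  n = 65: C(65, 9) = 31966749880; 31966749880 < 34359738368? YES
  n = 66: C(66, 9) = 37014131440; 37014131440 < 34359738368? NO
  n = 67: C(67, 9) = 42757703560; 42757703560 < 34359738368? NO
  n = 68: C(68, 9) = 49280065120; 49280065120 < 34359738368? NO
The largest n with C(n, 9) < 34359738368 is n = 65 (where E[X] = 3995843735/4294967296 ≈ 0.9304). Hence R(9, 9) > 65, i.e. R(9, 9) ≥ 66.

Largest n = 65; hence R(9, 9) > 65.


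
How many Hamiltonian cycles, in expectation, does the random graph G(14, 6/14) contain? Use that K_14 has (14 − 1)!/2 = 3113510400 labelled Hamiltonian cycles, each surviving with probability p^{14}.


K_14 has (14 − 1)!/2 = 3113510400 labelled Hamiltonian cycles.
For each such Hamiltonian cycle H, let X_H = 1 if all 14 edges of H are present in G. Then P[X_H = 1] = p^{14} = (3/7)^{14} = 4782969/678223072849.
Summing the indicators: E[X] = Σ_H E[X_H] = 3113510400 · p^{14} = 3113510400 · 4782969/678223072849 = 2127403389196800/96889010407.
Numerically: E[X] ≈ 2.2e+04.

E[X] = 3113510400 · (3/7)^{14} = 2127403389196800/96889010407 ≈ 2.2e+04.


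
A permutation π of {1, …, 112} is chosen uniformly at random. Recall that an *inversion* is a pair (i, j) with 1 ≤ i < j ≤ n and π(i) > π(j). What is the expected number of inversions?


Write X = Σ X_I over the C(112, 2) = 6216 pairs i < j, with X_I the indicator of one inversion.
There are 6216 indicators.
For each fixed pair i < j, the values π(i) and π(j) are two distinct elements of {1, …, 112} in uniformly random order; by symmetry P[π(i) > π(j)] = 1/2.
By linearity: E[X] = 6216 · (1/2) = C(112, 2) · (1/2) = 6216/2 = 3108 ≈ 3108.00000.

E[X] = 3108 = 3108.00000.


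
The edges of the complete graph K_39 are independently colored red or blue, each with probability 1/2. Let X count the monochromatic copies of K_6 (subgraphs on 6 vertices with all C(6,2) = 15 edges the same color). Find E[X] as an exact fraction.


Let X = Σ_S X_S over the C(39, 6) = 3262623 subsets S of size 6, where X_S = 1 if the K_6 on S is monochromatic.
For a fixed S, the K_6 on S has C(6, 2) = 15 edges. P[all 15 edges red] = (1/2)^15, and likewise for blue, so P[monochromatic] = 2·(1/2)^15 = 2^{1 − 15} = 1/16384.
By linearity: E[X] = C(39, 6) · 2^{1 − 15} = 3262623 · 1/16384 = 3262623/16384.
Numerically: E[X] ≈ 199.135.

E[X] = C(39,6)·2^(1−C(6,2)) = 3262623/16384 ≈ 199.135.


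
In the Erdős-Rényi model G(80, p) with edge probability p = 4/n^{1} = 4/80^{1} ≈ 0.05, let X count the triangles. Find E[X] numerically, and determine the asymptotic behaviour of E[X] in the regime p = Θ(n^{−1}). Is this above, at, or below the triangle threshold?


Number of potential triangles: C(80, 3) = 82160.
Each occurs with probability p³ ≈ (0.05)³ ≈ 1.25000e-04.
By linearity: E[X] = C(80, 3)·p³ ≈ 82160 · 1.25000e-04 ≈ 10.270.
Here α = 1, so p = 4/n is exactly at the triangle threshold p ~ 1/n. Asymptotically E[X] → c³/6 = 4³/6 = 32/3 ≈ 10.667, a bounded constant. In this regime the triangle count is asymptotically Poisson(c³/6).

E[X] ≈ 10.270; in regime p = Θ(1/n^{1}) E[X] stays bounded (at the triangle threshold p ~ 1/n).


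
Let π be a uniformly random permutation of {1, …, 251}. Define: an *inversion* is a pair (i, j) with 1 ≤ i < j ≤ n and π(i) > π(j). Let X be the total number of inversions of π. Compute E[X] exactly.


Write X = Σ X_I over the C(251, 2) = 31375 pairs i < j, with X_I the indicator of one inversion.
There are 31375 indicators.
For each fixed pair i < j, the values π(i) and π(j) are two distinct elements of {1, …, 251} in uniformly random order; by symmetry P[π(i) > π(j)] = 1/2.
By linearity: E[X] = 31375 · (1/2) = C(251, 2) · (1/2) = 31375/2 = 31375/2 ≈ 15687.5000.

E[X] = 31375/2 = 15687.5000.


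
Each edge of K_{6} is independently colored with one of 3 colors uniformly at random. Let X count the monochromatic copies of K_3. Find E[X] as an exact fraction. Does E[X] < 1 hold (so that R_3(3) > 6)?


E[X] = C(6, 3) · 3^{1 − 3} = 20 · 3^{−2} = 20/9.
As a reduced fraction: E[X] = 20/9 ≈ 2.222.
Is E[X] < 1? NO.
Since E[X] ≥ 1, the first-moment bound is inconclusive at n = 6; it does NOT by itself certify R_3(3) > 6.

E[X] = 20/9 ≈ 2.222; E[X] ≥ 1; first-moment method inconclusive here.


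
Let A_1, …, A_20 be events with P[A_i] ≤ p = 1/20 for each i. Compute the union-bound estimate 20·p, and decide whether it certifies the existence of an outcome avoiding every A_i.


Union bound: P[∪_{i=1}^{20} A_i] ≤ Σ_i P[A_i] ≤ 20·p = 20·(1/20) = 1.
Numerically: 1 ≈ 1.0000.
Is 1 < 1? NO.
Since the bound 1 is ≥ 1, the union bound is uninformative here; it does NOT by itself certify existence.

20·p = 1 ≈ 1.0000; existence NOT certified by the union bound.


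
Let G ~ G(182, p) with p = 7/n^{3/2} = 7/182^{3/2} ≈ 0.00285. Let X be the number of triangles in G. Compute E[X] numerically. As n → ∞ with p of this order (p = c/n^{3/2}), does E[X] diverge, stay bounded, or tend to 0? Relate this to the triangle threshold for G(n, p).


Number of potential triangles: C(182, 3) = 988260.
Each occurs with probability p³ ≈ (0.00285)³ ≈ 2.31725e-08.
By linearity: E[X] = C(182, 3)·p³ ≈ 988260 · 2.31725e-08 ≈ 0.023.
Since α = 3/2 > 1, p = c/n^{3/2} = o(1/n) is below the triangle threshold p ~ 1/n. Asymptotically E[X] ~ (c³/6)·n^{3(1−α)} = (7³/6)·n^{-1.5} → 0, so by Markov's inequality G has no triangles w.h.p.

E[X] ≈ 0.023; in regime p = Θ(1/n^{3/2}) E[X] tends to 0 (below the triangle threshold p ~ 1/n).


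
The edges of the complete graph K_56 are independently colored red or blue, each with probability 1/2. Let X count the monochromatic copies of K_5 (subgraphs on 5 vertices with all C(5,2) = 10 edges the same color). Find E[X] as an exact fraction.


Let X = Σ_S X_S over the C(56, 5) = 3819816 subsets S of size 5, where X_S = 1 if the K_5 on S is monochromatic.
For a fixed S, the K_5 on S has C(5, 2) = 10 edges. P[all 10 edges red] = (1/2)^10, and likewise for blue, so P[monochromatic] = 2·(1/2)^10 = 2^{1 − 10} = 1/512.
By linearity of expectation: E[X] = C(56, 5) · 2^{1 − 10} = 3819816 · 1/512 = 477477/64.
Numerically: E[X] ≈ 7460.578.

E[X] = C(56,5)·2^(1−C(5,2)) = 477477/64 ≈ 7460.578.


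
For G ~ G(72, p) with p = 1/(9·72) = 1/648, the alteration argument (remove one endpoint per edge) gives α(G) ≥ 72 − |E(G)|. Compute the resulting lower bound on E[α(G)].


E[|E(G)|] = C(72, 2)·p = 2556 · (1/648) = 71/18.
E[α(G)] ≥ n − E[|E(G)|] = 72 − 71/18 = 1225/18.
Numerically: ≈ 68.056.
(This is only a lower bound; the true E[α(G)] may be larger.)

E[α(G)] ≥ 1225/18 ≈ 68.056.


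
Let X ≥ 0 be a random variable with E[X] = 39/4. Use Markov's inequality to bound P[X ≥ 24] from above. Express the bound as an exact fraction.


μ = E[X] = 39/4, a = 24.
Markov: P[X ≥ 24] ≤ μ/a = (39/4)/24 = 13/32.
Numerically: ≈ 0.40625.
(Since a = 24 > μ = 9.75000, the bound 13/32 is < 1 and informative.)

P[X ≥ 24] ≤ 13/32 ≈ 0.40625.


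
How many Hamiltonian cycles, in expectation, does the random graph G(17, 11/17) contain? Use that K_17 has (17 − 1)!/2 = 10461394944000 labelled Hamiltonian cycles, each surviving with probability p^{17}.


K_17 has (17 − 1)!/2 = 10461394944000 labelled Hamiltonian cycles.
For each such Hamiltonian cycle H, let X_H = 1 if all 17 edges of H are present in G. Then P[X_H = 1] = p^{17} = (11/17)^{17} = 505447028499293771/827240261886336764177.
By linearity: E[X] = Σ_H E[X_H] = 10461394944000 · p^{17} = 10461394944000 · 505447028499293771/827240261886336764177 = 5287680988402335763510093824000/827240261886336764177.
Numerically: E[X] ≈ 6.39195e+09.

E[X] = 10461394944000 · (11/17)^{17} = 5287680988402335763510093824000/827240261886336764177 ≈ 6.39195e+09.


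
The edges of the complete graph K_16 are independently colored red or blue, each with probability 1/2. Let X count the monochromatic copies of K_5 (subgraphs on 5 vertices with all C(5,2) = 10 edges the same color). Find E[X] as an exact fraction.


Let X = Σ_S X_S over the C(16, 5) = 4368 subsets S of size 5, where X_S = 1 if the K_5 on S is monochromatic.
For a fixed S, the K_5 on S has C(5, 2) = 10 edges. P[all 10 edges red] = (1/2)^10, and likewise for blue, so P[monochromatic] = 2·(1/2)^10 = 2^{1 − 10} = 1/512.
By linearity: E[X] = C(16, 5) · 2^{1 − 10} = 4368 · 1/512 = 273/32.
Numerically: E[X] ≈ 8.53125.

E[X] = C(16,5)·2^(1−C(5,2)) = 273/32 ≈ 8.53125.


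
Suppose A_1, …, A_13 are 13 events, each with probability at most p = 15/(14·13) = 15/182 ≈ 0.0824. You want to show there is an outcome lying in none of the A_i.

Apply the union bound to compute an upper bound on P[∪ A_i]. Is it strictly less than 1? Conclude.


Union bound: P[∪_{i=1}^{13} A_i] ≤ Σ_i P[A_i] ≤ 13·p = 13·(15/182) = 15/14.
Numerically: 15/14 ≈ 1.0714.
Is 15/14 < 1? NO.
Since the bound 15/14 is ≥ 1, the union bound is uninformative here; it does NOT by itself certify existence.

13·p = 15/14 ≈ 1.0714; existence NOT certified by the union bound.


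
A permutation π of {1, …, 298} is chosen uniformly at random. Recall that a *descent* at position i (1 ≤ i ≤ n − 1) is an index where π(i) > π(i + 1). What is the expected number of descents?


Write X = Σ X_I over i = 1, …, 297, with X_I the indicator of one descent.
There are 297 indicators.
For each fixed i, the pair (π(i), π(i+1)) is a uniformly random ordered pair of distinct values from {1, …, 298}; by symmetry P[π(i) > π(i+1)] = 1/2.
By linearity: E[X] = 297 · (1/2) = (298 − 1) · (1/2) = 297/2 ≈ 148.500000.

E[X] = 297/2 = 148.500000.


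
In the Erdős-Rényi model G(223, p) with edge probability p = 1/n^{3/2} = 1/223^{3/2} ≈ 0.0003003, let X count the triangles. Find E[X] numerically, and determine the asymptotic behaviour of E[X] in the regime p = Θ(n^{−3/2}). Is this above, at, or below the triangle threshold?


Number of potential triangles: C(223, 3) = 1823471.
Each occurs with probability p³ ≈ (0.0003003)³ ≈ 2.707872e-11.
By linearity: E[X] = C(223, 3)·p³ ≈ 1823471 · 2.707872e-11 ≈ 0.0000.
Since α = 3/2 > 1, p = c/n^{3/2} = o(1/n) is below the triangle threshold p ~ 1/n. Asymptotically E[X] ~ (c³/6)·n^{3(1−α)} = (1³/6)·n^{-1.5} → 0, so by Markov's inequality G has no triangles w.h.p.

E[X] ≈ 0.0000; in regime p = Θ(1/n^{3/2}) E[X] tends to 0 (below the triangle threshold p ~ 1/n).


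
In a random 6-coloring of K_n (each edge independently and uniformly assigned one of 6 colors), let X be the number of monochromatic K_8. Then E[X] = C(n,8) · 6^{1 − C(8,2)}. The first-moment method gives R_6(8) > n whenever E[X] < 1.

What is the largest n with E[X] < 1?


We need C(n, 8) · 6^{1 − 28} < 1, i.e. C(n, 8) < 6^{28 − 1} = 1023490369077469249536.
Check values of n near the boundary:
  n = 1589: C(1589, 8) = 990389025825605844438; 990389025825605844438 < 1023490369077469249536? YES
  n = 1590: C(1590, 8) = 995397314198933813310; 995397314198933813310 < 1023490369077469249536? YES
  n = 1591: C(1591, 8) = 1000427749141189953870; 1000427749141189953870 < 1023490369077469249536? YES
  n = 1592: C(1592, 8) = 1005480414540892933435; 1005480414540892933435 < 1023490369077469249536? YES
  n = 1593: C(1593, 8) = 1010555394551193970323; 1010555394551193970323 < 1023490369077469249536? YES
  n = 1594: C(1594, 8) = 1015652773590544255167; 1015652773590544255167 < 1023490369077469249536? YES
  n = 1595: C(1595, 8) = 1020772636343363633895; 1020772636343363633895 < 1023490369077469249536? YES
  n = 1596: C(1596, 8) = 1025915067760710553965; 1025915067760710553965 < 1023490369077469249536? NO
  n = 1597: C(1597, 8) = 1031080153060953275445; 1031080153060953275445 < 1023490369077469249536? NO
The largest n with C(n, 8) < 1023490369077469249536 is n = 1595 (where E[X] = 113419181815929292655/113721152119718805504 ≈ 0.997). Hence R_6(8) > 1595, i.e. R_6(8) ≥ 1596.

Largest n = 1595; hence R_6(8) > 1595.


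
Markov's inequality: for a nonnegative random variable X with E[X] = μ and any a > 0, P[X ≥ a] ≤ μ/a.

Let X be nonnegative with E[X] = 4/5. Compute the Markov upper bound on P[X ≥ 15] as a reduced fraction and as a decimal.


μ = E[X] = 4/5, a = 15.
Markov: P[X ≥ 15] ≤ μ/a = (4/5)/15 = 4/75.
Numerically: ≈ 0.053.
(Since a = 15 > μ = 0.800, the bound 4/75 is < 1 and informative.)

P[X ≥ 15] ≤ 4/75 ≈ 0.053.


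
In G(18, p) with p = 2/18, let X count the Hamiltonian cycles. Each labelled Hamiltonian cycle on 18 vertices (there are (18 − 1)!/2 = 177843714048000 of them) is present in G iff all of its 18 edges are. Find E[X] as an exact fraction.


K_18 has (18 − 1)!/2 = 177843714048000 labelled Hamiltonian cycles.
For each such Hamiltonian cycle H, let X_H = 1 if all 18 edges of H are present in G. Then P[X_H = 1] = p^{18} = (1/9)^{18} = 1/150094635296999121.
Summing the indicators: E[X] = Σ_H E[X_H] = 177843714048000 · p^{18} = 177843714048000 · 1/150094635296999121 = 243955712000/205891132094649.
Numerically: E[X] ≈ 0.00118.

E[X] = 177843714048000 · (1/9)^{18} = 243955712000/205891132094649 ≈ 0.00118.


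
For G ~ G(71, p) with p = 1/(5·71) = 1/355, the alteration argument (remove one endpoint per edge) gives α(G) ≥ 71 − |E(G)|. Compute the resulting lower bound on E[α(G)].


E[|E(G)|] = C(71, 2)·p = 2485 · (1/355) = 7.
E[α(G)] ≥ n − E[|E(G)|] = 71 − 7 = 64.
Numerically: ≈ 64.00000.
(This is only a lower bound; the true E[α(G)] may be larger.)

E[α(G)] ≥ 64 ≈ 64.00000.


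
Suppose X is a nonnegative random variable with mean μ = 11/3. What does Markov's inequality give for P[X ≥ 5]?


μ = E[X] = 11/3, a = 5.
Markov: P[X ≥ 5] ≤ μ/a = (11/3)/5 = 11/15.
Numerically: ≈ 0.7333.
(Since a = 5 > μ = 3.6667, the bound 11/15 is < 1 and informative.)

P[X ≥ 5] ≤ 11/15 ≈ 0.7333.


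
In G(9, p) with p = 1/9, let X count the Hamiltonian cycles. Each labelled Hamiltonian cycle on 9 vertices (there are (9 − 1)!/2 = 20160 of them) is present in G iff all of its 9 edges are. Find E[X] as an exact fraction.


K_9 has (9 − 1)!/2 = 20160 labelled Hamiltonian cycles.
For each such Hamiltonian cycle H, let X_H = 1 if all 9 edges of H are present in G. Then P[X_H = 1] = p^{9} = (1/9)^{9} = 1/387420489.
By linearity of expectation: E[X] = Σ_H E[X_H] = 20160 · p^{9} = 20160 · 1/387420489 = 2240/43046721.
Numerically: E[X] ≈ 5.2036e-05.

E[X] = 20160 · (1/9)^{9} = 2240/43046721 ≈ 5.2036e-05.


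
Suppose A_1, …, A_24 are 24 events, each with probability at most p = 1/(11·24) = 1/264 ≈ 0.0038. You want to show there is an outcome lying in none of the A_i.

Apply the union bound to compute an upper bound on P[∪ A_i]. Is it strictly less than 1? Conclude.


Union bound: P[∪_{i=1}^{24} A_i] ≤ Σ_i P[A_i] ≤ 24·p = 24·(1/264) = 1/11.
Numerically: 1/11 ≈ 0.0909.
Is 1/11 < 1? YES.
Since P[∪ A_i] ≤ 1/11 < 1, the complement has P[∩ A_i^c] ≥ 1 − 1/11 = 10/11 > 0, so some outcome avoids every A_i.

24·p = 1/11 ≈ 0.0909; existence CERTIFIED by the union bound.


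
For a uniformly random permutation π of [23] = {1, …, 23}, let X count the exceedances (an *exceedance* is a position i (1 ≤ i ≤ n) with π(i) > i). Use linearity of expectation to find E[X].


Write X = Σ_{i=1}^{23} X_i, where X_i = 1_{π(i) > i}.
For each fixed i, π(i) is uniform over {1, …, 23} (marginal of a uniform permutation), so P[π(i) > i] = (n − i)/n. Summing: Σ_{i=1}^{23} (n − i)/n = (0 + 1 + … + 22)/23 = 23(23 − 1)/(2·23) = (23 − 1)/2.
Hence E[X] = Σ_{i=1}^{23} (23 − i)/23 = 11 ≈ 11.000.

E[X] = 11 = 11.000.
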